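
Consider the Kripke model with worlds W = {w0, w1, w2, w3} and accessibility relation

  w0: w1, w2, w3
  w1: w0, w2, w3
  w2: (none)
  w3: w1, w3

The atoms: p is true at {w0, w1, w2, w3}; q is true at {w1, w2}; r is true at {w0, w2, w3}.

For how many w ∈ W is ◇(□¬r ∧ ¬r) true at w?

0

w0: successors {w1, w2, w3}; □¬r ∧ ¬r there: w1:F, w2:F, w3:F. ✗
w1: successors {w0, w2, w3}; □¬r ∧ ¬r there: w0:F, w2:F, w3:F. ✗
w2: no successors, so ◇(□¬r ∧ ¬r) fails. ✗
w3: successors {w1, w3}; □¬r ∧ ¬r there: w1:F, w3:F. ✗
Satisfying worlds: ∅.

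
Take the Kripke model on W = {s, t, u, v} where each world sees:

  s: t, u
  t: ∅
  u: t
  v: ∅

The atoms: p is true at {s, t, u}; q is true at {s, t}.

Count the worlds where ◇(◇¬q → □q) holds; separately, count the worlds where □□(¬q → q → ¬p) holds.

2 and 4

For ◇(◇¬q → □q):
s: successors {t, u}; ◇¬q → □q there: t:T, u:T. ✓
t: no successors, so ◇(◇¬q → □q) fails. ✗
u: successors {t}; ◇¬q → □q there: t:T. ✓
v: no successors, so ◇(◇¬q → □q) fails. ✗
— 2 worlds.
For □□(¬q → q → ¬p):
s: successors {t, u}; □(¬q → q → ¬p) there: t:T, u:T. ✓
t: no successors, so □□(¬q → q → ¬p) holds vacuously. ✓
u: successors {t}; □(¬q → q → ¬p) there: t:T. ✓
v: no successors, so □□(¬q → q → ¬p) holds vacuously. ✓
— 4 worlds.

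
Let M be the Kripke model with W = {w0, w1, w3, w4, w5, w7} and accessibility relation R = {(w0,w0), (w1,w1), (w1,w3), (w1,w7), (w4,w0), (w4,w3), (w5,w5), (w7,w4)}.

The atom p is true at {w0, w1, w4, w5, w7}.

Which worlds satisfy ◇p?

{w0, w1, w4, w5, w7}

w0: successors {w0}; p there: w0:T. ✓
w1: successors {w1, w3, w7}; p there: w1:T, w3:F, w7:T. ✓
w3: no successors, so ◇p fails. ✗
w4: successors {w0, w3}; p there: w0:T, w3:F. ✓
w5: successors {w5}; p there: w5:T. ✓
w7: successors {w4}; p there: w4:T. ✓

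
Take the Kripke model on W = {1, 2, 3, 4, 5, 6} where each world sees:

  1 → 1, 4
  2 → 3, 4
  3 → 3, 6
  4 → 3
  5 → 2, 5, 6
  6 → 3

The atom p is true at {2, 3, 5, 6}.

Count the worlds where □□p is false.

2

1: successors {1, 4}; □p there: 1:F, 4:T. ✗
2: successors {3, 4}; □p there: 3:T, 4:T. ✓
3: successors {3, 6}; □p there: 3:T, 6:T. ✓
4: successors {3}; □p there: 3:T. ✓
5: successors {2, 5, 6}; □p there: 2:F, 5:T, 6:T. ✗
6: successors {3}; □p there: 3:T. ✓
Satisfying worlds: {2, 3, 4, 6}.
So □□p fails at the other 2 worlds.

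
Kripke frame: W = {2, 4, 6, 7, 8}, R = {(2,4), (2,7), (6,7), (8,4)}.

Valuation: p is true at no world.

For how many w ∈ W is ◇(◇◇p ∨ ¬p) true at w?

2: successors {4, 7}; ◇◇p ∨ ¬p there: 4:T, 7:T. ✓
4: no successors, so ◇(◇◇p ∨ ¬p) fails. ✗
6: successors {7}; ◇◇p ∨ ¬p there: 7:T. ✓
7: no successors, so ◇(◇◇p ∨ ¬p) fails. ✗
8: successors {4}; ◇◇p ∨ ¬p there: 4:T. ✓
Satisfying worlds: {2, 6, 8}.

3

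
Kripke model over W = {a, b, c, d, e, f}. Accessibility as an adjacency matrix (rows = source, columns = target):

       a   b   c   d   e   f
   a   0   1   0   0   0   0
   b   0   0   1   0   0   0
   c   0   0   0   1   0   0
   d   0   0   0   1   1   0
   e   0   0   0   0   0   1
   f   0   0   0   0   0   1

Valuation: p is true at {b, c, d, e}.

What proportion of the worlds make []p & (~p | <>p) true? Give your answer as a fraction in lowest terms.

2/3

a: []p is T, ~p | <>p is T. ✓
b: []p is T, ~p | <>p is T. ✓
c: []p is T, ~p | <>p is T. ✓
d: []p is T, ~p | <>p is T. ✓
e: []p is F, ~p | <>p is F. ✗
f: []p is F, ~p | <>p is T. ✗
That's 4 of 6 worlds, so 4/6 = 2/3.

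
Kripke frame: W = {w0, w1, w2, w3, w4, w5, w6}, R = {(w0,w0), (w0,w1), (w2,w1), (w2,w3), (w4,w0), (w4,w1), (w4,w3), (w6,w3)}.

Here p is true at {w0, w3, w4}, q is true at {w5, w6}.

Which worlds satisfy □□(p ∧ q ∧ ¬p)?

{w1, w2, w3, w5, w6}

w0: successors {w0, w1}; □(p ∧ q ∧ ¬p) there: w0:F, w1:T. ✗
w1: no successors, so □□(p ∧ q ∧ ¬p) holds vacuously. ✓
w2: successors {w1, w3}; □(p ∧ q ∧ ¬p) there: w1:T, w3:T. ✓
w3: no successors, so □□(p ∧ q ∧ ¬p) holds vacuously. ✓
w4: successors {w0, w1, w3}; □(p ∧ q ∧ ¬p) there: w0:F, w1:T, w3:T. ✗
w5: no successors, so □□(p ∧ q ∧ ¬p) holds vacuously. ✓
w6: successors {w3}; □(p ∧ q ∧ ¬p) there: w3:T. ✓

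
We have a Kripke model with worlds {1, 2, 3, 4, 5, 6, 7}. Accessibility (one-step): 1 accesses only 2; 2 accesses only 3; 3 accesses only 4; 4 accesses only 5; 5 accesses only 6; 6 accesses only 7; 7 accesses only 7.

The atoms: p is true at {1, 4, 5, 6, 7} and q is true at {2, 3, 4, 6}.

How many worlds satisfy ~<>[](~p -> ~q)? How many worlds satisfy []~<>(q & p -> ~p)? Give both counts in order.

For ~<>[](~p -> ~q):
1: <>[](~p -> ~q) is F. ✓
2: <>[](~p -> ~q) is T. ✗
3: <>[](~p -> ~q) is T. ✗
4: <>[](~p -> ~q) is T. ✗
5: <>[](~p -> ~q) is T. ✗
6: <>[](~p -> ~q) is T. ✗
7: <>[](~p -> ~q) is T. ✗
— 1 world.
For []~<>(q & p -> ~p):
1: successors {2}; ~<>(q & p -> ~p) there: 2:F. ✗
2: successors {3}; ~<>(q & p -> ~p) there: 3:T. ✓
3: successors {4}; ~<>(q & p -> ~p) there: 4:F. ✗
4: successors {5}; ~<>(q & p -> ~p) there: 5:T. ✓
5: successors {6}; ~<>(q & p -> ~p) there: 6:F. ✗
6: successors {7}; ~<>(q & p -> ~p) there: 7:F. ✗
7: successors {7}; ~<>(q & p -> ~p) there: 7:F. ✗
— 2 worlds.

1 and 2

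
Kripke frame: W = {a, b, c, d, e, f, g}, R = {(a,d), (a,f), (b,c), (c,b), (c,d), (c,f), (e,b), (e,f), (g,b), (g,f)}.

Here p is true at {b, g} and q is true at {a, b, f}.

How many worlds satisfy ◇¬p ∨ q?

a: ◇¬p is T, q is T. ✓
b: ◇¬p is T, q is T. ✓
c: ◇¬p is T, q is F. ✓
d: ◇¬p is F, q is F. ✗
e: ◇¬p is T, q is F. ✓
f: ◇¬p is F, q is T. ✓
g: ◇¬p is T, q is F. ✓
Satisfying worlds: {a, b, c, e, f, g}.

6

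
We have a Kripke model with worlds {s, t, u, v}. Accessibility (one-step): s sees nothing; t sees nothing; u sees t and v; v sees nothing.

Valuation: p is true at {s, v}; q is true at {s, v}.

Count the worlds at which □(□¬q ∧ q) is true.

3

s: no successors, so □(□¬q ∧ q) holds vacuously. ✓
t: no successors, so □(□¬q ∧ q) holds vacuously. ✓
u: successors {t, v}; □¬q ∧ q there: t:F, v:T. ✗
v: no successors, so □(□¬q ∧ q) holds vacuously. ✓
Satisfying worlds: {s, t, v}.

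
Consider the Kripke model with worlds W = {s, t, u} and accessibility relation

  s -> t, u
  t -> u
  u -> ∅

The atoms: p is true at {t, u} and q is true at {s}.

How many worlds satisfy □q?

1

s: successors {t, u}; q there: t:F, u:F. ✗
t: successors {u}; q there: u:F. ✗
u: no successors, so □q holds vacuously. ✓
Satisfying worlds: {u}.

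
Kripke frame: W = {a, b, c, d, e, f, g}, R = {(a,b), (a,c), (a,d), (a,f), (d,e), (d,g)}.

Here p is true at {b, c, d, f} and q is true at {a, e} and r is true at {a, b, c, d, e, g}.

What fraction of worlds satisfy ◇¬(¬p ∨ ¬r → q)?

a: successors {b, c, d, f}; ¬(¬p ∨ ¬r → q) there: b:F, c:F, d:F, f:T. ✓
b: no successors, so ◇¬(¬p ∨ ¬r → q) fails. ✗
c: no successors, so ◇¬(¬p ∨ ¬r → q) fails. ✗
d: successors {e, g}; ¬(¬p ∨ ¬r → q) there: e:F, g:T. ✓
e: no successors, so ◇¬(¬p ∨ ¬r → q) fails. ✗
f: no successors, so ◇¬(¬p ∨ ¬r → q) fails. ✗
g: no successors, so ◇¬(¬p ∨ ¬r → q) fails. ✗
That's 2 of 7 worlds, so 2/7.

2/7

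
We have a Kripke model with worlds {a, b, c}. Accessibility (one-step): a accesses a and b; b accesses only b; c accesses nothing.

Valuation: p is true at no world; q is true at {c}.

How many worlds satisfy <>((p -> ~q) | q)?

a: successors {a, b}; (p -> ~q) | q there: a:T, b:T. ✓
b: successors {b}; (p -> ~q) | q there: b:T. ✓
c: no successors, so <>((p -> ~q) | q) fails. ✗
Satisfying worlds: {a, b}.

2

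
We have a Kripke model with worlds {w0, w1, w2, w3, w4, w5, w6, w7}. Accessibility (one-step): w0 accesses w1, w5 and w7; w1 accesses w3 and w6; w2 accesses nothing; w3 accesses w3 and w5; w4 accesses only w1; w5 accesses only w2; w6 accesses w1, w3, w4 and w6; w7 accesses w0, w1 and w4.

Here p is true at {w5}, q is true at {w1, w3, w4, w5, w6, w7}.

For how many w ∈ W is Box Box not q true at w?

2

w0: successors {w1, w5, w7}; Box not q there: w1:F, w5:T, w7:F. ✗
w1: successors {w3, w6}; Box not q there: w3:F, w6:F. ✗
w2: no successors, so Box Box not q holds vacuously. ✓
w3: successors {w3, w5}; Box not q there: w3:F, w5:T. ✗
w4: successors {w1}; Box not q there: w1:F. ✗
w5: successors {w2}; Box not q there: w2:T. ✓
w6: successors {w1, w3, w4, w6}; Box not q there: w1:F, w3:F, w4:F, w6:F. ✗
w7: successors {w0, w1, w4}; Box not q there: w0:F, w1:F, w4:F. ✗
Satisfying worlds: {w2, w5}.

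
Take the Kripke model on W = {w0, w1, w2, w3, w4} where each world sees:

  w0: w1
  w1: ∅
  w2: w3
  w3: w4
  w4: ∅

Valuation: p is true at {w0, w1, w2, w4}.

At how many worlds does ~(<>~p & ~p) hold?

5

w0: <>~p & ~p is F. ✓
w1: <>~p & ~p is F. ✓
w2: <>~p & ~p is F. ✓
w3: <>~p & ~p is F. ✓
w4: <>~p & ~p is F. ✓
Satisfying worlds: {w0, w1, w2, w3, w4}.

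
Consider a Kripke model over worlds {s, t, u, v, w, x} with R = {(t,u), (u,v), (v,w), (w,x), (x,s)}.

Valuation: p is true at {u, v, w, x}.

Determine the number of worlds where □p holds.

5

s: no successors, so □p holds vacuously. ✓
t: successors {u}; p there: u:T. ✓
u: successors {v}; p there: v:T. ✓
v: successors {w}; p there: w:T. ✓
w: successors {x}; p there: x:T. ✓
x: successors {s}; p there: s:F. ✗
Satisfying worlds: {s, t, u, v, w}.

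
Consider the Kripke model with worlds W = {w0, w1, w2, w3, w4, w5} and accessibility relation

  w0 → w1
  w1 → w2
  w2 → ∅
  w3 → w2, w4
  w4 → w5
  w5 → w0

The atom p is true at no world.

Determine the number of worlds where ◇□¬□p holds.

4

w0: successors {w1}; □¬□p there: w1:F. ✗
w1: successors {w2}; □¬□p there: w2:T. ✓
w2: no successors, so ◇□¬□p fails. ✗
w3: successors {w2, w4}; □¬□p there: w2:T, w4:T. ✓
w4: successors {w5}; □¬□p there: w5:T. ✓
w5: successors {w0}; □¬□p there: w0:T. ✓
Satisfying worlds: {w1, w3, w4, w5}.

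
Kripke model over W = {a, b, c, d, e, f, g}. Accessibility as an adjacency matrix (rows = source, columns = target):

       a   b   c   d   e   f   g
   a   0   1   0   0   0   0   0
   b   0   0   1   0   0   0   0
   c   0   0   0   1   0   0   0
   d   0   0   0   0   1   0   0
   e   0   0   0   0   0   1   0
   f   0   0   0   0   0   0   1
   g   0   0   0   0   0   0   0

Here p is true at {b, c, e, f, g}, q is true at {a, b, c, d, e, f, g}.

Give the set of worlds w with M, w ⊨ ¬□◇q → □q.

a: ¬□◇q is F, □q is T. ✓
b: ¬□◇q is F, □q is T. ✓
c: ¬□◇q is F, □q is T. ✓
d: ¬□◇q is F, □q is T. ✓
e: ¬□◇q is F, □q is T. ✓
f: ¬□◇q is T, □q is T. ✓
g: ¬□◇q is F, □q is T. ✓

{a, b, c, d, e, f, g}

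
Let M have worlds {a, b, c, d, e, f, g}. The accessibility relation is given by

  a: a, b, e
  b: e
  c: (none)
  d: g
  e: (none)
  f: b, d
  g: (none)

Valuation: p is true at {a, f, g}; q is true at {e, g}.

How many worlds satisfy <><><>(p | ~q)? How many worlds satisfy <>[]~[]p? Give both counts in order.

For <><><>(p | ~q):
a: successors {a, b, e}; <><>(p | ~q) there: a:T, b:F, e:F. ✓
b: successors {e}; <><>(p | ~q) there: e:F. ✗
c: no successors, so <><><>(p | ~q) fails. ✗
d: successors {g}; <><>(p | ~q) there: g:F. ✗
e: no successors, so <><><>(p | ~q) fails. ✗
f: successors {b, d}; <><>(p | ~q) there: b:F, d:F. ✗
g: no successors, so <><><>(p | ~q) fails. ✗
— 1 world.
For <>[]~[]p:
a: successors {a, b, e}; []~[]p there: a:F, b:F, e:T. ✓
b: successors {e}; []~[]p there: e:T. ✓
c: no successors, so <>[]~[]p fails. ✗
d: successors {g}; []~[]p there: g:T. ✓
e: no successors, so <>[]~[]p fails. ✗
f: successors {b, d}; []~[]p there: b:F, d:F. ✗
g: no successors, so <>[]~[]p fails. ✗
— 3 worlds.

1 and 3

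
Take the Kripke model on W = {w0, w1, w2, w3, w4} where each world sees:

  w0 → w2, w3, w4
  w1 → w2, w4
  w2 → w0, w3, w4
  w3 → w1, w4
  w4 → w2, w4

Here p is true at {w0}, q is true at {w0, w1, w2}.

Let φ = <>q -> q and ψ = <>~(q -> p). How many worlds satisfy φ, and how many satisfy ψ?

For <>q -> q:
w0: <>q is T, q is T. ✓
w1: <>q is T, q is T. ✓
w2: <>q is T, q is T. ✓
w3: <>q is T, q is F. ✗
w4: <>q is T, q is F. ✗
— 3 worlds.
For <>~(q -> p):
w0: successors {w2, w3, w4}; ~(q -> p) there: w2:T, w3:F, w4:F. ✓
w1: successors {w2, w4}; ~(q -> p) there: w2:T, w4:F. ✓
w2: successors {w0, w3, w4}; ~(q -> p) there: w0:F, w3:F, w4:F. ✗
w3: successors {w1, w4}; ~(q -> p) there: w1:T, w4:F. ✓
w4: successors {w2, w4}; ~(q -> p) there: w2:T, w4:F. ✓
— 4 worlds.

3 and 4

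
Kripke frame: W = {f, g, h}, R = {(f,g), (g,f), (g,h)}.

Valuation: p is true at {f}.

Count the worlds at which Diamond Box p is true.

1

f: successors {g}; Box p there: g:F. ✗
g: successors {f, h}; Box p there: f:F, h:T. ✓
h: no successors, so Diamond Box p fails. ✗
Satisfying worlds: {g}.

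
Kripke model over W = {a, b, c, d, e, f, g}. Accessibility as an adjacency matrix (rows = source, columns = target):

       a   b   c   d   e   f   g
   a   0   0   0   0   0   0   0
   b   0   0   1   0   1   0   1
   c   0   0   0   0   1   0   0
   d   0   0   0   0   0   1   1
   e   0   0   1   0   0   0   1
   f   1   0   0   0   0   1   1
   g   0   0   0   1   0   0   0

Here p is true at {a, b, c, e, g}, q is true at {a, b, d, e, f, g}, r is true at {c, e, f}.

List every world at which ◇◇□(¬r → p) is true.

a: no successors, so ◇◇□(¬r → p) fails. ✗
b: successors {c, e, g}; ◇□(¬r → p) there: c:T, e:T, g:T. ✓
c: successors {e}; ◇□(¬r → p) there: e:T. ✓
d: successors {f, g}; ◇□(¬r → p) there: f:T, g:T. ✓
e: successors {c, g}; ◇□(¬r → p) there: c:T, g:T. ✓
f: successors {a, f, g}; ◇□(¬r → p) there: a:F, f:T, g:T. ✓
g: successors {d}; ◇□(¬r → p) there: d:T. ✓

{b, c, d, e, f, g}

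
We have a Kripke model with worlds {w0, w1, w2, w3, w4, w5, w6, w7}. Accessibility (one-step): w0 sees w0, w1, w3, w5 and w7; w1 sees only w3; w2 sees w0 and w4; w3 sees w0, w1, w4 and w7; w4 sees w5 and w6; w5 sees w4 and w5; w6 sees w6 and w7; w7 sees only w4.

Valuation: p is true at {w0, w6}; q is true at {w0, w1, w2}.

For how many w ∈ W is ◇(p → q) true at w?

8

w0: successors {w0, w1, w3, w5, w7}; p → q there: w0:T, w1:T, w3:T, w5:T, w7:T. ✓
w1: successors {w3}; p → q there: w3:T. ✓
w2: successors {w0, w4}; p → q there: w0:T, w4:T. ✓
w3: successors {w0, w1, w4, w7}; p → q there: w0:T, w1:T, w4:T, w7:T. ✓
w4: successors {w5, w6}; p → q there: w5:T, w6:F. ✓
w5: successors {w4, w5}; p → q there: w4:T, w5:T. ✓
w6: successors {w6, w7}; p → q there: w6:F, w7:T. ✓
w7: successors {w4}; p → q there: w4:T. ✓
Satisfying worlds: {w0, w1, w2, w3, w4, w5, w6, w7}.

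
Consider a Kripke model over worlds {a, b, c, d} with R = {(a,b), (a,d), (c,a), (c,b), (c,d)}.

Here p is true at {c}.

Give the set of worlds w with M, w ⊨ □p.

{b, d}

a: successors {b, d}; p there: b:F, d:F. ✗
b: no successors, so □p holds vacuously. ✓
c: successors {a, b, d}; p there: a:F, b:F, d:F. ✗
d: no successors, so □p holds vacuously. ✓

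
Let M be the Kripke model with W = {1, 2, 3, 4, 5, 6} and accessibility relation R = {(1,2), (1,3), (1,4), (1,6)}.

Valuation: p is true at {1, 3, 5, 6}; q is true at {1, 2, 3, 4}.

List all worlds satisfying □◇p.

{2, 3, 4, 5, 6}

1: successors {2, 3, 4, 6}; ◇p there: 2:F, 3:F, 4:F, 6:F. ✗
2: no successors, so □◇p holds vacuously. ✓
3: no successors, so □◇p holds vacuously. ✓
4: no successors, so □◇p holds vacuously. ✓
5: no successors, so □◇p holds vacuously. ✓
6: no successors, so □◇p holds vacuously. ✓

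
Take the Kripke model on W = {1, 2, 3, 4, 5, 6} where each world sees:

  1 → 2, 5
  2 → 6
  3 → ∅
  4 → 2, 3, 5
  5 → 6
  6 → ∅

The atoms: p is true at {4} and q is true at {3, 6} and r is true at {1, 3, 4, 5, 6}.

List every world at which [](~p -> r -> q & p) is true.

1: successors {2, 5}; ~p -> r -> q & p there: 2:T, 5:F. ✗
2: successors {6}; ~p -> r -> q & p there: 6:F. ✗
3: no successors, so [](~p -> r -> q & p) holds vacuously. ✓
4: successors {2, 3, 5}; ~p -> r -> q & p there: 2:T, 3:F, 5:F. ✗
5: successors {6}; ~p -> r -> q & p there: 6:F. ✗
6: no successors, so [](~p -> r -> q & p) holds vacuously. ✓

{3, 6}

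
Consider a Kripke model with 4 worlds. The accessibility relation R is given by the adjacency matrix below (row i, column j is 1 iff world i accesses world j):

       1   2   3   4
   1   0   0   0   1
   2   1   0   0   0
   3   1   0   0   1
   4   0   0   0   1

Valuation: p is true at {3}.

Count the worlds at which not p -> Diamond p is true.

1: not p is T, Diamond p is F. ✗
2: not p is T, Diamond p is F. ✗
3: not p is F, Diamond p is F. ✓
4: not p is T, Diamond p is F. ✗
Satisfying worlds: {3}.

1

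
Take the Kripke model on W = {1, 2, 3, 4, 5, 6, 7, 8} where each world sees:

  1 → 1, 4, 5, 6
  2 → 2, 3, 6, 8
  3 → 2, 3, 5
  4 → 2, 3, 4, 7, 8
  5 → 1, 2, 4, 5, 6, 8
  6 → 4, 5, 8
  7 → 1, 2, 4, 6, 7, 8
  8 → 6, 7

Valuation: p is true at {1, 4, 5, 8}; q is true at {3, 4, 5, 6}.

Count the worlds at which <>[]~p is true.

5

1: successors {1, 4, 5, 6}; []~p there: 1:F, 4:F, 5:F, 6:F. ✗
2: successors {2, 3, 6, 8}; []~p there: 2:F, 3:F, 6:F, 8:T. ✓
3: successors {2, 3, 5}; []~p there: 2:F, 3:F, 5:F. ✗
4: successors {2, 3, 4, 7, 8}; []~p there: 2:F, 3:F, 4:F, 7:F, 8:T. ✓
5: successors {1, 2, 4, 5, 6, 8}; []~p there: 1:F, 2:F, 4:F, 5:F, 6:F, 8:T. ✓
6: successors {4, 5, 8}; []~p there: 4:F, 5:F, 8:T. ✓
7: successors {1, 2, 4, 6, 7, 8}; []~p there: 1:F, 2:F, 4:F, 6:F, 7:F, 8:T. ✓
8: successors {6, 7}; []~p there: 6:F, 7:F. ✗
Satisfying worlds: {2, 4, 5, 6, 7}.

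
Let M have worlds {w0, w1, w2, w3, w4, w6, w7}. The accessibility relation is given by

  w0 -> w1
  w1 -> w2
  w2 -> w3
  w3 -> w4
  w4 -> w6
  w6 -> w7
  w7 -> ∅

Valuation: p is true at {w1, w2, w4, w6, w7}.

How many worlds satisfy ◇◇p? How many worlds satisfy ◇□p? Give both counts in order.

4 and 5

For ◇◇p:
w0: successors {w1}; ◇p there: w1:T. ✓
w1: successors {w2}; ◇p there: w2:F. ✗
w2: successors {w3}; ◇p there: w3:T. ✓
w3: successors {w4}; ◇p there: w4:T. ✓
w4: successors {w6}; ◇p there: w6:T. ✓
w6: successors {w7}; ◇p there: w7:F. ✗
w7: no successors, so ◇◇p fails. ✗
— 4 worlds.
For ◇□p:
w0: successors {w1}; □p there: w1:T. ✓
w1: successors {w2}; □p there: w2:F. ✗
w2: successors {w3}; □p there: w3:T. ✓
w3: successors {w4}; □p there: w4:T. ✓
w4: successors {w6}; □p there: w6:T. ✓
w6: successors {w7}; □p there: w7:T. ✓
w7: no successors, so ◇□p fails. ✗
— 5 worlds.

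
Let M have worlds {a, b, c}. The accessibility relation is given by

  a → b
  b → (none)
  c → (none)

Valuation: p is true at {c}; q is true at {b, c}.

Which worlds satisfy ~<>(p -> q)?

a: <>(p -> q) is T. ✗
b: <>(p -> q) is F. ✓
c: <>(p -> q) is F. ✓

{b, c}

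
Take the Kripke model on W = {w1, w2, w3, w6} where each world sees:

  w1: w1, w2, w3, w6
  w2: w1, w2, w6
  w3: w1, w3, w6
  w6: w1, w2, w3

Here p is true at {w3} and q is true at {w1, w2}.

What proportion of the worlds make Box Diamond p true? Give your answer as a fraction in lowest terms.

1/4

w1: successors {w1, w2, w3, w6}; Diamond p there: w1:T, w2:F, w3:T, w6:T. ✗
w2: successors {w1, w2, w6}; Diamond p there: w1:T, w2:F, w6:T. ✗
w3: successors {w1, w3, w6}; Diamond p there: w1:T, w3:T, w6:T. ✓
w6: successors {w1, w2, w3}; Diamond p there: w1:T, w2:F, w3:T. ✗
That's 1 of 4 worlds, so 1/4.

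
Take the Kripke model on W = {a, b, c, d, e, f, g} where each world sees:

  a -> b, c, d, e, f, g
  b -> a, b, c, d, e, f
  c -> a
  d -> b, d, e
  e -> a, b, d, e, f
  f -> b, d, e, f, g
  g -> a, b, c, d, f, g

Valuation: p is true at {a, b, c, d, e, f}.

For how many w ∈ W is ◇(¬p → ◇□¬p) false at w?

0

a: successors {b, c, d, e, f, g}; ¬p → ◇□¬p there: b:T, c:T, d:T, e:T, f:T, g:F. ✓
b: successors {a, b, c, d, e, f}; ¬p → ◇□¬p there: a:T, b:T, c:T, d:T, e:T, f:T. ✓
c: successors {a}; ¬p → ◇□¬p there: a:T. ✓
d: successors {b, d, e}; ¬p → ◇□¬p there: b:T, d:T, e:T. ✓
e: successors {a, b, d, e, f}; ¬p → ◇□¬p there: a:T, b:T, d:T, e:T, f:T. ✓
f: successors {b, d, e, f, g}; ¬p → ◇□¬p there: b:T, d:T, e:T, f:T, g:F. ✓
g: successors {a, b, c, d, f, g}; ¬p → ◇□¬p there: a:T, b:T, c:T, d:T, f:T, g:F. ✓
Satisfying worlds: {a, b, c, d, e, f, g}.
So ◇(¬p → ◇□¬p) fails at the other 0 worlds.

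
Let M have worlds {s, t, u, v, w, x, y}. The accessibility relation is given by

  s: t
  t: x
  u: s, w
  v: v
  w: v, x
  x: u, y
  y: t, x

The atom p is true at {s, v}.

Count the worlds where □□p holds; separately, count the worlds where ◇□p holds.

1 and 2

For □□p:
s: successors {t}; □p there: t:F. ✗
t: successors {x}; □p there: x:F. ✗
u: successors {s, w}; □p there: s:F, w:F. ✗
v: successors {v}; □p there: v:T. ✓
w: successors {v, x}; □p there: v:T, x:F. ✗
x: successors {u, y}; □p there: u:F, y:F. ✗
y: successors {t, x}; □p there: t:F, x:F. ✗
— 1 world.
For ◇□p:
s: successors {t}; □p there: t:F. ✗
t: successors {x}; □p there: x:F. ✗
u: successors {s, w}; □p there: s:F, w:F. ✗
v: successors {v}; □p there: v:T. ✓
w: successors {v, x}; □p there: v:T, x:F. ✓
x: successors {u, y}; □p there: u:F, y:F. ✗
y: successors {t, x}; □p there: t:F, x:F. ✗
— 2 worlds.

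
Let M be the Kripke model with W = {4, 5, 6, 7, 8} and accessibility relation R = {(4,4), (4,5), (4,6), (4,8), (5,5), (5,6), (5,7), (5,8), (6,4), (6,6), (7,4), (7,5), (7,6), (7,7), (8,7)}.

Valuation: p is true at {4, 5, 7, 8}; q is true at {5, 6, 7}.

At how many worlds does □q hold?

4: successors {4, 5, 6, 8}; q there: 4:F, 5:T, 6:T, 8:F. ✗
5: successors {5, 6, 7, 8}; q there: 5:T, 6:T, 7:T, 8:F. ✗
6: successors {4, 6}; q there: 4:F, 6:T. ✗
7: successors {4, 5, 6, 7}; q there: 4:F, 5:T, 6:T, 7:T. ✗
8: successors {7}; q there: 7:T. ✓
Satisfying worlds: {8}.

1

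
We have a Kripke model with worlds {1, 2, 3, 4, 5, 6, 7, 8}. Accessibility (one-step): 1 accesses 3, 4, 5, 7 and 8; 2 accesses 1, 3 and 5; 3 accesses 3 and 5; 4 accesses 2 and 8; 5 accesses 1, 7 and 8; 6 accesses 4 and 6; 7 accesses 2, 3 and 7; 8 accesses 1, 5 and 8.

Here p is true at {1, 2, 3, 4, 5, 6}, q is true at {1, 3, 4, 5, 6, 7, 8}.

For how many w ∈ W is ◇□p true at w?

6

1: successors {3, 4, 5, 7, 8}; □p there: 3:T, 4:F, 5:F, 7:F, 8:F. ✓
2: successors {1, 3, 5}; □p there: 1:F, 3:T, 5:F. ✓
3: successors {3, 5}; □p there: 3:T, 5:F. ✓
4: successors {2, 8}; □p there: 2:T, 8:F. ✓
5: successors {1, 7, 8}; □p there: 1:F, 7:F, 8:F. ✗
6: successors {4, 6}; □p there: 4:F, 6:T. ✓
7: successors {2, 3, 7}; □p there: 2:T, 3:T, 7:F. ✓
8: successors {1, 5, 8}; □p there: 1:F, 5:F, 8:F. ✗
Satisfying worlds: {1, 2, 3, 4, 6, 7}.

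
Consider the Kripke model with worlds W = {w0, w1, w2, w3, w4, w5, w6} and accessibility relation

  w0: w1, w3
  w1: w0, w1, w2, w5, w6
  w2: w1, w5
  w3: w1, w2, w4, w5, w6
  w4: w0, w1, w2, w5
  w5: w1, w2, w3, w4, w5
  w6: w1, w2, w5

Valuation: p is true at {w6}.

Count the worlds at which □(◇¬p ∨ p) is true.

7

w0: successors {w1, w3}; ◇¬p ∨ p there: w1:T, w3:T. ✓
w1: successors {w0, w1, w2, w5, w6}; ◇¬p ∨ p there: w0:T, w1:T, w2:T, w5:T, w6:T. ✓
w2: successors {w1, w5}; ◇¬p ∨ p there: w1:T, w5:T. ✓
w3: successors {w1, w2, w4, w5, w6}; ◇¬p ∨ p there: w1:T, w2:T, w4:T, w5:T, w6:T. ✓
w4: successors {w0, w1, w2, w5}; ◇¬p ∨ p there: w0:T, w1:T, w2:T, w5:T. ✓
w5: successors {w1, w2, w3, w4, w5}; ◇¬p ∨ p there: w1:T, w2:T, w3:T, w4:T, w5:T. ✓
w6: successors {w1, w2, w5}; ◇¬p ∨ p there: w1:T, w2:T, w5:T. ✓
Satisfying worlds: {w0, w1, w2, w3, w4, w5, w6}.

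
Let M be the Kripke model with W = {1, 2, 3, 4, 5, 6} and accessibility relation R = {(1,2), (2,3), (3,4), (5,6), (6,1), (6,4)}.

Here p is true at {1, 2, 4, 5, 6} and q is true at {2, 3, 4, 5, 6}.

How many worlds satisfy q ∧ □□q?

1: q is F, □□q is T. ✗
2: q is T, □□q is T. ✓
3: q is T, □□q is T. ✓
4: q is T, □□q is T. ✓
5: q is T, □□q is F. ✗
6: q is T, □□q is T. ✓
Satisfying worlds: {2, 3, 4, 6}.

4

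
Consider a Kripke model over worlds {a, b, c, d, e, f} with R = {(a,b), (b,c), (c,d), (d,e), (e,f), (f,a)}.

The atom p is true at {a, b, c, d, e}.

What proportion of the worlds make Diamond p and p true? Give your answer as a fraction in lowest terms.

a: Diamond p is T, p is T. ✓
b: Diamond p is T, p is T. ✓
c: Diamond p is T, p is T. ✓
d: Diamond p is T, p is T. ✓
e: Diamond p is F, p is T. ✗
f: Diamond p is T, p is F. ✗
That's 4 of 6 worlds, so 4/6 = 2/3.

2/3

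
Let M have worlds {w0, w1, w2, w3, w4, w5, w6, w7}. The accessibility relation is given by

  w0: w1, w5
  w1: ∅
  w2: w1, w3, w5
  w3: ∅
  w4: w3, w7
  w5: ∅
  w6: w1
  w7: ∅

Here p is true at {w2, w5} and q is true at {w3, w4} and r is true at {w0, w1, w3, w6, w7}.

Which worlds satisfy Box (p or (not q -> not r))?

{w1, w3, w5, w7}

w0: successors {w1, w5}; p or (not q -> not r) there: w1:F, w5:T. ✗
w1: no successors, so Box (p or (not q -> not r)) holds vacuously. ✓
w2: successors {w1, w3, w5}; p or (not q -> not r) there: w1:F, w3:T, w5:T. ✗
w3: no successors, so Box (p or (not q -> not r)) holds vacuously. ✓
w4: successors {w3, w7}; p or (not q -> not r) there: w3:T, w7:F. ✗
w5: no successors, so Box (p or (not q -> not r)) holds vacuously. ✓
w6: successors {w1}; p or (not q -> not r) there: w1:F. ✗
w7: no successors, so Box (p or (not q -> not r)) holds vacuously. ✓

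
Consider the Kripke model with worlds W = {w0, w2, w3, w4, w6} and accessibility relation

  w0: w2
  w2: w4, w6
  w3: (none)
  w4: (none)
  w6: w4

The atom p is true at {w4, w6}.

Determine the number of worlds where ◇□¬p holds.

2

w0: successors {w2}; □¬p there: w2:F. ✗
w2: successors {w4, w6}; □¬p there: w4:T, w6:F. ✓
w3: no successors, so ◇□¬p fails. ✗
w4: no successors, so ◇□¬p fails. ✗
w6: successors {w4}; □¬p there: w4:T. ✓
Satisfying worlds: {w2, w6}.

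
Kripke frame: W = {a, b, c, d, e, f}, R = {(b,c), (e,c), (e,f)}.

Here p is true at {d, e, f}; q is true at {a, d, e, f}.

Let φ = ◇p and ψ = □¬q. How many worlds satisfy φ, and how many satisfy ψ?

For ◇p:
a: no successors, so ◇p fails. ✗
b: successors {c}; p there: c:F. ✗
c: no successors, so ◇p fails. ✗
d: no successors, so ◇p fails. ✗
e: successors {c, f}; p there: c:F, f:T. ✓
f: no successors, so ◇p fails. ✗
— 1 world.
For □¬q:
a: no successors, so □¬q holds vacuously. ✓
b: successors {c}; ¬q there: c:T. ✓
c: no successors, so □¬q holds vacuously. ✓
d: no successors, so □¬q holds vacuously. ✓
e: successors {c, f}; ¬q there: c:T, f:F. ✗
f: no successors, so □¬q holds vacuously. ✓
— 5 worlds.

1 and 5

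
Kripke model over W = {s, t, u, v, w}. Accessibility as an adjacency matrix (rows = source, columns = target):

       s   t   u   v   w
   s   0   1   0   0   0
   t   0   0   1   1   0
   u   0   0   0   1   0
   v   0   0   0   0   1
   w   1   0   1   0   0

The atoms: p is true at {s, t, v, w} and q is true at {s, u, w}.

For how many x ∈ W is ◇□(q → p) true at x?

3

s: successors {t}; □(q → p) there: t:F. ✗
t: successors {u, v}; □(q → p) there: u:T, v:T. ✓
u: successors {v}; □(q → p) there: v:T. ✓
v: successors {w}; □(q → p) there: w:F. ✗
w: successors {s, u}; □(q → p) there: s:T, u:T. ✓
Satisfying worlds: {t, u, w}.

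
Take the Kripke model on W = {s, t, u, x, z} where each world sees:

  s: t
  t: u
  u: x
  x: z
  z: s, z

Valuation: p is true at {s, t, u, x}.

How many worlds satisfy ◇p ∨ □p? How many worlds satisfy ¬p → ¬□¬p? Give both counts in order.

4 and 5

For ◇p ∨ □p:
s: ◇p is T, □p is T. ✓
t: ◇p is T, □p is T. ✓
u: ◇p is T, □p is T. ✓
x: ◇p is F, □p is F. ✗
z: ◇p is T, □p is F. ✓
— 4 worlds.
For ¬p → ¬□¬p:
s: ¬p is F, ¬□¬p is T. ✓
t: ¬p is F, ¬□¬p is T. ✓
u: ¬p is F, ¬□¬p is T. ✓
x: ¬p is F, ¬□¬p is F. ✓
z: ¬p is T, ¬□¬p is T. ✓
— 5 worlds.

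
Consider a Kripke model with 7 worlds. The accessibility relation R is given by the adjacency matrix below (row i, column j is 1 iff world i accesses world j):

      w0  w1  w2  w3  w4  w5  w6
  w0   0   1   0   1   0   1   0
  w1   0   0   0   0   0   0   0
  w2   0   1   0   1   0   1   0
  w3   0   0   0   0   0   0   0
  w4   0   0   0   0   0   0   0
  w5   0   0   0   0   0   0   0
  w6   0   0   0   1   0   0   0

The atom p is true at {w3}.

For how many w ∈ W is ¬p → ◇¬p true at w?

w0: ¬p is T, ◇¬p is T. ✓
w1: ¬p is T, ◇¬p is F. ✗
w2: ¬p is T, ◇¬p is T. ✓
w3: ¬p is F, ◇¬p is F. ✓
w4: ¬p is T, ◇¬p is F. ✗
w5: ¬p is T, ◇¬p is F. ✗
w6: ¬p is T, ◇¬p is F. ✗
Satisfying worlds: {w0, w2, w3}.

3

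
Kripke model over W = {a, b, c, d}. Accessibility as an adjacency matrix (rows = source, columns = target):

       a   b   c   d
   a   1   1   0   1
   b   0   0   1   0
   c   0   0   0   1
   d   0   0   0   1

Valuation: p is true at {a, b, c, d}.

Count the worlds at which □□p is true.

4

a: successors {a, b, d}; □p there: a:T, b:T, d:T. ✓
b: successors {c}; □p there: c:T. ✓
c: successors {d}; □p there: d:T. ✓
d: successors {d}; □p there: d:T. ✓
Satisfying worlds: {a, b, c, d}.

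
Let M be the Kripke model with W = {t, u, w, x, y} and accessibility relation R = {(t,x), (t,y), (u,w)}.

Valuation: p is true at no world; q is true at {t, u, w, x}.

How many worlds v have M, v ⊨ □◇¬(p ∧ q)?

3

t: successors {x, y}; ◇¬(p ∧ q) there: x:F, y:F. ✗
u: successors {w}; ◇¬(p ∧ q) there: w:F. ✗
w: no successors, so □◇¬(p ∧ q) holds vacuously. ✓
x: no successors, so □◇¬(p ∧ q) holds vacuously. ✓
y: no successors, so □◇¬(p ∧ q) holds vacuously. ✓
Satisfying worlds: {w, x, y}.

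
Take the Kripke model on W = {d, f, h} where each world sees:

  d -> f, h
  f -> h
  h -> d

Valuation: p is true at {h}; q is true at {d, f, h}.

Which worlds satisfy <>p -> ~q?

d: <>p is T, ~q is F. ✗
f: <>p is T, ~q is F. ✗
h: <>p is F, ~q is F. ✓

{h}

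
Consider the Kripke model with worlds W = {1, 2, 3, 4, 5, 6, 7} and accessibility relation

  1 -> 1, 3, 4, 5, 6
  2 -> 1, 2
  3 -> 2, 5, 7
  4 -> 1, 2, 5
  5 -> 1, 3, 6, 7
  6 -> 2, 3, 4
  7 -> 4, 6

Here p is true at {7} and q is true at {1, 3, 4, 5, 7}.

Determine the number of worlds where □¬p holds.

1: successors {1, 3, 4, 5, 6}; ¬p there: 1:T, 3:T, 4:T, 5:T, 6:T. ✓
2: successors {1, 2}; ¬p there: 1:T, 2:T. ✓
3: successors {2, 5, 7}; ¬p there: 2:T, 5:T, 7:F. ✗
4: successors {1, 2, 5}; ¬p there: 1:T, 2:T, 5:T. ✓
5: successors {1, 3, 6, 7}; ¬p there: 1:T, 3:T, 6:T, 7:F. ✗
6: successors {2, 3, 4}; ¬p there: 2:T, 3:T, 4:T. ✓
7: successors {4, 6}; ¬p there: 4:T, 6:T. ✓
Satisfying worlds: {1, 2, 4, 6, 7}.

5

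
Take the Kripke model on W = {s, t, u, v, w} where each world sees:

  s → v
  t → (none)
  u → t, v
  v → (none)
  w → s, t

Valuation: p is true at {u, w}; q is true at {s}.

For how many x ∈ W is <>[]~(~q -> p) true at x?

3

s: successors {v}; []~(~q -> p) there: v:T. ✓
t: no successors, so <>[]~(~q -> p) fails. ✗
u: successors {t, v}; []~(~q -> p) there: t:T, v:T. ✓
v: no successors, so <>[]~(~q -> p) fails. ✗
w: successors {s, t}; []~(~q -> p) there: s:T, t:T. ✓
Satisfying worlds: {s, u, w}.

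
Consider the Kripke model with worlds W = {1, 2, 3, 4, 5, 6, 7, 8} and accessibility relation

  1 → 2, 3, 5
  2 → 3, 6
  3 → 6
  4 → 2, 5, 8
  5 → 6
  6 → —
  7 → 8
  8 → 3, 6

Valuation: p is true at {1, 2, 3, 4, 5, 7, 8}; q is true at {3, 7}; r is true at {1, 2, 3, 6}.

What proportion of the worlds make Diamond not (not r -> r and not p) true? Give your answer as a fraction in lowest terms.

3/8

1: successors {2, 3, 5}; not (not r -> r and not p) there: 2:F, 3:F, 5:T. ✓
2: successors {3, 6}; not (not r -> r and not p) there: 3:F, 6:F. ✗
3: successors {6}; not (not r -> r and not p) there: 6:F. ✗
4: successors {2, 5, 8}; not (not r -> r and not p) there: 2:F, 5:T, 8:T. ✓
5: successors {6}; not (not r -> r and not p) there: 6:F. ✗
6: no successors, so Diamond not (not r -> r and not p) fails. ✗
7: successors {8}; not (not r -> r and not p) there: 8:T. ✓
8: successors {3, 6}; not (not r -> r and not p) there: 3:F, 6:F. ✗
That's 3 of 8 worlds, so 3/8.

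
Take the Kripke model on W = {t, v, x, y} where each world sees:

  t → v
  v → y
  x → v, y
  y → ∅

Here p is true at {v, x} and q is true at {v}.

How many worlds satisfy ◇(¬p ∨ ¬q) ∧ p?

2

t: ◇(¬p ∨ ¬q) is F, p is F. ✗
v: ◇(¬p ∨ ¬q) is T, p is T. ✓
x: ◇(¬p ∨ ¬q) is T, p is T. ✓
y: ◇(¬p ∨ ¬q) is F, p is F. ✗
Satisfying worlds: {v, x}.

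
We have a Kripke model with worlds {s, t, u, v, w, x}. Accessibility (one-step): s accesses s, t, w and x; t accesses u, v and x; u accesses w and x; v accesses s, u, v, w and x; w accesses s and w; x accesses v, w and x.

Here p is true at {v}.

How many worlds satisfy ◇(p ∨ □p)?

3

s: successors {s, t, w, x}; p ∨ □p there: s:F, t:F, w:F, x:F. ✗
t: successors {u, v, x}; p ∨ □p there: u:F, v:T, x:F. ✓
u: successors {w, x}; p ∨ □p there: w:F, x:F. ✗
v: successors {s, u, v, w, x}; p ∨ □p there: s:F, u:F, v:T, w:F, x:F. ✓
w: successors {s, w}; p ∨ □p there: s:F, w:F. ✗
x: successors {v, w, x}; p ∨ □p there: v:T, w:F, x:F. ✓
Satisfying worlds: {t, v, x}.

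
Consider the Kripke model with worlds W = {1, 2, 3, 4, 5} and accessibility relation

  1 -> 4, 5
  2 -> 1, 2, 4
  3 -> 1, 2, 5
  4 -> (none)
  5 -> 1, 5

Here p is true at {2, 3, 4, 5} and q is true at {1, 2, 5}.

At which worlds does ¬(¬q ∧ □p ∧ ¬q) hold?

{1, 2, 3, 5}

1: ¬q ∧ □p ∧ ¬q is F. ✓
2: ¬q ∧ □p ∧ ¬q is F. ✓
3: ¬q ∧ □p ∧ ¬q is F. ✓
4: ¬q ∧ □p ∧ ¬q is T. ✗
5: ¬q ∧ □p ∧ ¬q is F. ✓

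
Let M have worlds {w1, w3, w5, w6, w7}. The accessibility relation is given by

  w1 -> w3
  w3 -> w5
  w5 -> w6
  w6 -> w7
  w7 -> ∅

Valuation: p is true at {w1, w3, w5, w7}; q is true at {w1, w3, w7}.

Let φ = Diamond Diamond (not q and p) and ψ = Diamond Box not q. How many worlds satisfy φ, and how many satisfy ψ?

For Diamond Diamond (not q and p):
w1: successors {w3}; Diamond (not q and p) there: w3:T. ✓
w3: successors {w5}; Diamond (not q and p) there: w5:F. ✗
w5: successors {w6}; Diamond (not q and p) there: w6:F. ✗
w6: successors {w7}; Diamond (not q and p) there: w7:F. ✗
w7: no successors, so Diamond Diamond (not q and p) fails. ✗
— 1 world.
For Diamond Box not q:
w1: successors {w3}; Box not q there: w3:T. ✓
w3: successors {w5}; Box not q there: w5:T. ✓
w5: successors {w6}; Box not q there: w6:F. ✗
w6: successors {w7}; Box not q there: w7:T. ✓
w7: no successors, so Diamond Box not q fails. ✗
— 3 worlds.

1 and 3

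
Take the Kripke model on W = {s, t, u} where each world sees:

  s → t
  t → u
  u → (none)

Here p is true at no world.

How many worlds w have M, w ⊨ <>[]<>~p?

s: successors {t}; []<>~p there: t:F. ✗
t: successors {u}; []<>~p there: u:T. ✓
u: no successors, so <>[]<>~p fails. ✗
Satisfying worlds: {t}.

1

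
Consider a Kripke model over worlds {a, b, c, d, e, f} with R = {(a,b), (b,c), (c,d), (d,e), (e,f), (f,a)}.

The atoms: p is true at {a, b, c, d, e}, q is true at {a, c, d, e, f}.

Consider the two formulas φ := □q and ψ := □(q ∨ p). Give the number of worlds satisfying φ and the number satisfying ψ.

5 and 6

For □q:
a: successors {b}; q there: b:F. ✗
b: successors {c}; q there: c:T. ✓
c: successors {d}; q there: d:T. ✓
d: successors {e}; q there: e:T. ✓
e: successors {f}; q there: f:T. ✓
f: successors {a}; q there: a:T. ✓
— 5 worlds.
For □(q ∨ p):
a: successors {b}; q ∨ p there: b:T. ✓
b: successors {c}; q ∨ p there: c:T. ✓
c: successors {d}; q ∨ p there: d:T. ✓
d: successors {e}; q ∨ p there: e:T. ✓
e: successors {f}; q ∨ p there: f:T. ✓
f: successors {a}; q ∨ p there: a:T. ✓
— 6 worlds.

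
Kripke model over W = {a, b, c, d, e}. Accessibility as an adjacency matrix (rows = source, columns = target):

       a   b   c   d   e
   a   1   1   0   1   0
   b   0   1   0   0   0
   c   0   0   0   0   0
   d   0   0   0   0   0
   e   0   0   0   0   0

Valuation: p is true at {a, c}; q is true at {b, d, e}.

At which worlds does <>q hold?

{a, b}

a: successors {a, b, d}; q there: a:F, b:T, d:T. ✓
b: successors {b}; q there: b:T. ✓
c: no successors, so <>q fails. ✗
d: no successors, so <>q fails. ✗
e: no successors, so <>q fails. ✗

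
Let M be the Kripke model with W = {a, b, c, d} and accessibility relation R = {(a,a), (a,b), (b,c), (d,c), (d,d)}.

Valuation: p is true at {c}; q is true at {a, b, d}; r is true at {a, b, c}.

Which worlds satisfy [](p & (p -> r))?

{b, c}

a: successors {a, b}; p & (p -> r) there: a:F, b:F. ✗
b: successors {c}; p & (p -> r) there: c:T. ✓
c: no successors, so [](p & (p -> r)) holds vacuously. ✓
d: successors {c, d}; p & (p -> r) there: c:T, d:F. ✗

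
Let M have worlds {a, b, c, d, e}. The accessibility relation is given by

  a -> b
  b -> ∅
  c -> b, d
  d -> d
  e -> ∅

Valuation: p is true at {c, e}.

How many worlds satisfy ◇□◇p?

a: successors {b}; □◇p there: b:T. ✓
b: no successors, so ◇□◇p fails. ✗
c: successors {b, d}; □◇p there: b:T, d:F. ✓
d: successors {d}; □◇p there: d:F. ✗
e: no successors, so ◇□◇p fails. ✗
Satisfying worlds: {a, c}.

2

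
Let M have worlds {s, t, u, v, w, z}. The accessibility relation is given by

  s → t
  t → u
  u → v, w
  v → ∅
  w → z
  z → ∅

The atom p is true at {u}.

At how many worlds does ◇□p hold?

3

s: successors {t}; □p there: t:T. ✓
t: successors {u}; □p there: u:F. ✗
u: successors {v, w}; □p there: v:T, w:F. ✓
v: no successors, so ◇□p fails. ✗
w: successors {z}; □p there: z:T. ✓
z: no successors, so ◇□p fails. ✗
Satisfying worlds: {s, u, w}.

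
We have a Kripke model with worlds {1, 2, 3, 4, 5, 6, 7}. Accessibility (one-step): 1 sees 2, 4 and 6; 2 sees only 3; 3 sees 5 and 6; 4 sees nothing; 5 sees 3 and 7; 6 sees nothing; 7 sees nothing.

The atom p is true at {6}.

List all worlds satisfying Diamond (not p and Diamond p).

1: successors {2, 4, 6}; not p and Diamond p there: 2:F, 4:F, 6:F. ✗
2: successors {3}; not p and Diamond p there: 3:T. ✓
3: successors {5, 6}; not p and Diamond p there: 5:F, 6:F. ✗
4: no successors, so Diamond (not p and Diamond p) fails. ✗
5: successors {3, 7}; not p and Diamond p there: 3:T, 7:F. ✓
6: no successors, so Diamond (not p and Diamond p) fails. ✗
7: no successors, so Diamond (not p and Diamond p) fails. ✗

{2, 5}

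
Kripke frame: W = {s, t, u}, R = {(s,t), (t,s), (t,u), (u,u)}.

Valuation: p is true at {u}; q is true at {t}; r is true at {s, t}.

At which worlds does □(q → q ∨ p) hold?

{s, t, u}

s: successors {t}; q → q ∨ p there: t:T. ✓
t: successors {s, u}; q → q ∨ p there: s:T, u:T. ✓
u: successors {u}; q → q ∨ p there: u:T. ✓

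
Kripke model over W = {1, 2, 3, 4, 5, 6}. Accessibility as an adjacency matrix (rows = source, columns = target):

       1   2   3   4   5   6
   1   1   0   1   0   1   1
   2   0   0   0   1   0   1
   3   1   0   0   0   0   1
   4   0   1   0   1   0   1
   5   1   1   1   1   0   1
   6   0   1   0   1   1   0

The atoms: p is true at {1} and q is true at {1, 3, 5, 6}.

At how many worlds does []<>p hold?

0

1: successors {1, 3, 5, 6}; <>p there: 1:T, 3:T, 5:T, 6:F. ✗
2: successors {4, 6}; <>p there: 4:F, 6:F. ✗
3: successors {1, 6}; <>p there: 1:T, 6:F. ✗
4: successors {2, 4, 6}; <>p there: 2:F, 4:F, 6:F. ✗
5: successors {1, 2, 3, 4, 6}; <>p there: 1:T, 2:F, 3:T, 4:F, 6:F. ✗
6: successors {2, 4, 5}; <>p there: 2:F, 4:F, 5:T. ✗
Satisfying worlds: ∅.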